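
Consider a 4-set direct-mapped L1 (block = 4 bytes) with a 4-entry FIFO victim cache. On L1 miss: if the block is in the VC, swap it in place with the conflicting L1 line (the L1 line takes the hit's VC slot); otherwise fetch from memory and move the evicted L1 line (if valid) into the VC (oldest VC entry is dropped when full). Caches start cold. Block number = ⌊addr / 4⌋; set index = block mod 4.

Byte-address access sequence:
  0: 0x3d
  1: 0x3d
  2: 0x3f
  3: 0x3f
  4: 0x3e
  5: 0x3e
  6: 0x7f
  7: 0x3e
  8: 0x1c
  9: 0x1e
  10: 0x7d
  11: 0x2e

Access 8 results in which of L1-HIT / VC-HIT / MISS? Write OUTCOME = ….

0: 0x3d (blk 15, set 3) → MISS  vc=[]
1: 0x3d (blk 15, set 3) → L1-HIT  vc=[]
2: 0x3f (blk 15, set 3) → L1-HIT  vc=[]
3: 0x3f (blk 15, set 3) → L1-HIT  vc=[]
4: 0x3e (blk 15, set 3) → L1-HIT  vc=[]
5: 0x3e (blk 15, set 3) → L1-HIT  vc=[]
6: 0x7f (blk 31, set 3) → MISS  vc=[15]
7: 0x3e (blk 15, set 3) → VC-HIT  vc=[31]
8: 0x1c (blk 7, set 3) → MISS  vc=[31, 15]
9: 0x1e (blk 7, set 3) → L1-HIT  vc=[31, 15]
10: 0x7d (blk 31, set 3) → VC-HIT  vc=[7, 15]
11: 0x2e (blk 11, set 3) → MISS  vc=[7, 15, 31]

OUTCOME = MISS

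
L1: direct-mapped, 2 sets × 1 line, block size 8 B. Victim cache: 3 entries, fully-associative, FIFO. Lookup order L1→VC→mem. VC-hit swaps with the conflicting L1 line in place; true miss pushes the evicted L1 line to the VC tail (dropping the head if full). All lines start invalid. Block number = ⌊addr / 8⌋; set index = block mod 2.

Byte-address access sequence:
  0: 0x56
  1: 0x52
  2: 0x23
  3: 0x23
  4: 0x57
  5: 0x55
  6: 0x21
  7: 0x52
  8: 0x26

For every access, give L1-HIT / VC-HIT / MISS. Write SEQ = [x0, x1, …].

SEQ = [MISS, L1-HIT, MISS, L1-HIT, VC-HIT, L1-HIT, VC-HIT, VC-HIT, VC-HIT]

  [0] addr=0x56 blk=10 s=0: MISS | VC []
  [1] addr=0x52 blk=10 s=0: L1-HIT | VC []
  [2] addr=0x23 blk=4 s=0: MISS | VC [10]
  [3] addr=0x23 blk=4 s=0: L1-HIT | VC [10]
  [4] addr=0x57 blk=10 s=0: VC-HIT | VC [4]
  [5] addr=0x55 blk=10 s=0: L1-HIT | VC [4]
  [6] addr=0x21 blk=4 s=0: VC-HIT | VC [10]
  [7] addr=0x52 blk=10 s=0: VC-HIT | VC [4]
  [8] addr=0x26 blk=4 s=0: VC-HIT | VC [10]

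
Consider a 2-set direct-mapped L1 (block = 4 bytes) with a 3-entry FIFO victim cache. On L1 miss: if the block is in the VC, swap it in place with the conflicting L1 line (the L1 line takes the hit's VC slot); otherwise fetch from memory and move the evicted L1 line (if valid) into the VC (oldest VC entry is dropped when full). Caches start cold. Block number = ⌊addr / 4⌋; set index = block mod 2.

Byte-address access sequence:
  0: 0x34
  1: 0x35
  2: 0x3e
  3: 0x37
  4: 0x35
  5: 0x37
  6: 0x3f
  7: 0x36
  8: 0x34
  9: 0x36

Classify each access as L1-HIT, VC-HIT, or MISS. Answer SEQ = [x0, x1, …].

  [0] addr=0x34 blk=13 s=1: MISS | VC []
  [1] addr=0x35 blk=13 s=1: L1-HIT | VC []
  [2] addr=0x3e blk=15 s=1: MISS | VC [13]
  [3] addr=0x37 blk=13 s=1: VC-HIT | VC [15]
  [4] addr=0x35 blk=13 s=1: L1-HIT | VC [15]
  [5] addr=0x37 blk=13 s=1: L1-HIT | VC [15]
  [6] addr=0x3f blk=15 s=1: VC-HIT | VC [13]
  [7] addr=0x36 blk=13 s=1: VC-HIT | VC [15]
  [8] addr=0x34 blk=13 s=1: L1-HIT | VC [15]
  [9] addr=0x36 blk=13 s=1: L1-HIT | VC [15]

SEQ = [MISS, L1-HIT, MISS, VC-HIT, L1-HIT, L1-HIT, VC-HIT, VC-HIT, L1-HIT, L1-HIT]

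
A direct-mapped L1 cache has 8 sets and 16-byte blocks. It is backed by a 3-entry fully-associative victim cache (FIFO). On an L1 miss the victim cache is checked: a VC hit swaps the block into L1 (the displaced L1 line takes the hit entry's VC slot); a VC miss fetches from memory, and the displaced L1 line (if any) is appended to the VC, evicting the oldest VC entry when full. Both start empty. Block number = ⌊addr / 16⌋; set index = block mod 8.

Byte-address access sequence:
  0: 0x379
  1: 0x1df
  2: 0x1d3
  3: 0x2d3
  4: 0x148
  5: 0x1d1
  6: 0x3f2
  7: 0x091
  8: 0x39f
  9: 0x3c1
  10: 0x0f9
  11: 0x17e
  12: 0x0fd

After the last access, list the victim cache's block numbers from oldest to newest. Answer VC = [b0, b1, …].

VC = [20, 63, 23]

#0 0x379→b55/s7 MISS; vc=[]
#1 0x1df→b29/s5 MISS; vc=[]
#2 0x1d3→b29/s5 L1-HIT; vc=[]
#3 0x2d3→b45/s5 MISS; vc=[29]
#4 0x148→b20/s4 MISS; vc=[29]
#5 0x1d1→b29/s5 VC-HIT; vc=[45]
#6 0x3f2→b63/s7 MISS; vc=[45,55]
#7 0x91→b9/s1 MISS; vc=[45,55]
#8 0x39f→b57/s1 MISS; vc=[45,55,9]
#9 0x3c1→b60/s4 MISS; vc=[55,9,20]
#10 0xf9→b15/s7 MISS; vc=[9,20,63]
#11 0x17e→b23/s7 MISS; vc=[20,63,15]
#12 0xfd→b15/s7 VC-HIT; vc=[20,63,23]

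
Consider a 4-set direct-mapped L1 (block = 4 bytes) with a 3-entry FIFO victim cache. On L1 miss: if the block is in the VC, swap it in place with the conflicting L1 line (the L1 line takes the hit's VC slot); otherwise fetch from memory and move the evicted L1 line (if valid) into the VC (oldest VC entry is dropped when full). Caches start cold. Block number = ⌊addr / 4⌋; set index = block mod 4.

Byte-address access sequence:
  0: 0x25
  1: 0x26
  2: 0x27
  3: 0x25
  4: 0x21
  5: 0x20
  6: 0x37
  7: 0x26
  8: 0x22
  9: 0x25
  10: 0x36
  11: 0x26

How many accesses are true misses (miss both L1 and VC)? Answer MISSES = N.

MISSES = 3

0: 0x25 (blk 9, set 1) → MISS  vc=[]
1: 0x26 (blk 9, set 1) → L1-HIT  vc=[]
2: 0x27 (blk 9, set 1) → L1-HIT  vc=[]
3: 0x25 (blk 9, set 1) → L1-HIT  vc=[]
4: 0x21 (blk 8, set 0) → MISS  vc=[]
5: 0x20 (blk 8, set 0) → L1-HIT  vc=[]
6: 0x37 (blk 13, set 1) → MISS  vc=[9]
7: 0x26 (blk 9, set 1) → VC-HIT  vc=[13]
8: 0x22 (blk 8, set 0) → L1-HIT  vc=[13]
9: 0x25 (blk 9, set 1) → L1-HIT  vc=[13]
10: 0x36 (blk 13, set 1) → VC-HIT  vc=[9]
11: 0x26 (blk 9, set 1) → VC-HIT  vc=[13]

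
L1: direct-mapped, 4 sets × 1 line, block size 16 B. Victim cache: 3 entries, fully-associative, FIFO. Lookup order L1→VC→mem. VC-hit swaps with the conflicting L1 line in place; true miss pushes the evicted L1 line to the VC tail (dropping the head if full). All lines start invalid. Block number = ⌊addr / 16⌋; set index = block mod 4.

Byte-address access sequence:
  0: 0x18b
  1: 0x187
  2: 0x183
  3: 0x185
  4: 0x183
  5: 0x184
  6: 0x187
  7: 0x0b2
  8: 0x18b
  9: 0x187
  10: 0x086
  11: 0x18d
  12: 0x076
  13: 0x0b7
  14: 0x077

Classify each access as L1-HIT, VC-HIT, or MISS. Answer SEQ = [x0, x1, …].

#0 0x18b→b24/s0 MISS; vc=[]
#1 0x187→b24/s0 L1-HIT; vc=[]
#2 0x183→b24/s0 L1-HIT; vc=[]
#3 0x185→b24/s0 L1-HIT; vc=[]
#4 0x183→b24/s0 L1-HIT; vc=[]
#5 0x184→b24/s0 L1-HIT; vc=[]
#6 0x187→b24/s0 L1-HIT; vc=[]
#7 0xb2→b11/s3 MISS; vc=[]
#8 0x18b→b24/s0 L1-HIT; vc=[]
#9 0x187→b24/s0 L1-HIT; vc=[]
#10 0x86→b8/s0 MISS; vc=[24]
#11 0x18d→b24/s0 VC-HIT; vc=[8]
#12 0x76→b7/s3 MISS; vc=[8,11]
#13 0xb7→b11/s3 VC-HIT; vc=[8,7]
#14 0x77→b7/s3 VC-HIT; vc=[8,11]

SEQ = [MISS, L1-HIT, L1-HIT, L1-HIT, L1-HIT, L1-HIT, L1-HIT, MISS, L1-HIT, L1-HIT, MISS, VC-HIT, MISS, VC-HIT, VC-HIT]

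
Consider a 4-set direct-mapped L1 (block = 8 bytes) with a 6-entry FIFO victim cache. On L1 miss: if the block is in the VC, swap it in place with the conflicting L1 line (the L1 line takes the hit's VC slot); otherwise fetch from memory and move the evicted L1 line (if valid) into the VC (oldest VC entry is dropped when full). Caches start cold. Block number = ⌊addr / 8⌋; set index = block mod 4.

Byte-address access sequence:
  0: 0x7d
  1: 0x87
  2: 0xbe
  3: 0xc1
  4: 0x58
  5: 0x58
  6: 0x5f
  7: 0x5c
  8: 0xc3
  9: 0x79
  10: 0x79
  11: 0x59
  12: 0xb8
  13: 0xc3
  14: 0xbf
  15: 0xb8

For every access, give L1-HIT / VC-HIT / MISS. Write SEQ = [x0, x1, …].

0: 0x7d (blk 15, set 3) → MISS  vc=[]
1: 0x87 (blk 16, set 0) → MISS  vc=[]
2: 0xbe (blk 23, set 3) → MISS  vc=[15]
3: 0xc1 (blk 24, set 0) → MISS  vc=[15, 16]
4: 0x58 (blk 11, set 3) → MISS  vc=[15, 16, 23]
5: 0x58 (blk 11, set 3) → L1-HIT  vc=[15, 16, 23]
6: 0x5f (blk 11, set 3) → L1-HIT  vc=[15, 16, 23]
7: 0x5c (blk 11, set 3) → L1-HIT  vc=[15, 16, 23]
8: 0xc3 (blk 24, set 0) → L1-HIT  vc=[15, 16, 23]
9: 0x79 (blk 15, set 3) → VC-HIT  vc=[11, 16, 23]
10: 0x79 (blk 15, set 3) → L1-HIT  vc=[11, 16, 23]
11: 0x59 (blk 11, set 3) → VC-HIT  vc=[15, 16, 23]
12: 0xb8 (blk 23, set 3) → VC-HIT  vc=[15, 16, 11]
13: 0xc3 (blk 24, set 0) → L1-HIT  vc=[15, 16, 11]
14: 0xbf (blk 23, set 3) → L1-HIT  vc=[15, 16, 11]
15: 0xb8 (blk 23, set 3) → L1-HIT  vc=[15, 16, 11]

SEQ = [MISS, MISS, MISS, MISS, MISS, L1-HIT, L1-HIT, L1-HIT, L1-HIT, VC-HIT, L1-HIT, VC-HIT, VC-HIT, L1-HIT, L1-HIT, L1-HIT]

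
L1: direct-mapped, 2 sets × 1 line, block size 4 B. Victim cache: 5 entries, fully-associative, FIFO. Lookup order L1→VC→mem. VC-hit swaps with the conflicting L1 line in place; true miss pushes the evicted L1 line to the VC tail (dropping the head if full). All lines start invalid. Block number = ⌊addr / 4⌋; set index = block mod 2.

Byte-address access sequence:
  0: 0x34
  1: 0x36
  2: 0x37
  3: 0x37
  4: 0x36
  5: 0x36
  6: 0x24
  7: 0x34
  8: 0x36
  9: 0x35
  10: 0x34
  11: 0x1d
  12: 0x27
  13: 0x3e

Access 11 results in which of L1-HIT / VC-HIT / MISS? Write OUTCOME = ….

OUTCOME = MISS

0: 0x34 (blk 13, set 1) → MISS  vc=[]
1: 0x36 (blk 13, set 1) → L1-HIT  vc=[]
2: 0x37 (blk 13, set 1) → L1-HIT  vc=[]
3: 0x37 (blk 13, set 1) → L1-HIT  vc=[]
4: 0x36 (blk 13, set 1) → L1-HIT  vc=[]
5: 0x36 (blk 13, set 1) → L1-HIT  vc=[]
6: 0x24 (blk 9, set 1) → MISS  vc=[13]
7: 0x34 (blk 13, set 1) → VC-HIT  vc=[9]
8: 0x36 (blk 13, set 1) → L1-HIT  vc=[9]
9: 0x35 (blk 13, set 1) → L1-HIT  vc=[9]
10: 0x34 (blk 13, set 1) → L1-HIT  vc=[9]
11: 0x1d (blk 7, set 1) → MISS  vc=[9, 13]
12: 0x27 (blk 9, set 1) → VC-HIT  vc=[7, 13]
13: 0x3e (blk 15, set 1) → MISS  vc=[7, 13, 9]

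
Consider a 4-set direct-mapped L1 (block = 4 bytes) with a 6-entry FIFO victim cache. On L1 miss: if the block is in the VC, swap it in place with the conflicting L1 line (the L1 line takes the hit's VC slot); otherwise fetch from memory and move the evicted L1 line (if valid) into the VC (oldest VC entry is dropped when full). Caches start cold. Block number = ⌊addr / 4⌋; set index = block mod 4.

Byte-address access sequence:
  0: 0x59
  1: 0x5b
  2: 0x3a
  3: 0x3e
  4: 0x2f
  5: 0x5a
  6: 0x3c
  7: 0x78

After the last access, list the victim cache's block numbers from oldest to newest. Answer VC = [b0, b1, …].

#0 0x59→b22/s2 MISS; vc=[]
#1 0x5b→b22/s2 L1-HIT; vc=[]
#2 0x3a→b14/s2 MISS; vc=[22]
#3 0x3e→b15/s3 MISS; vc=[22]
#4 0x2f→b11/s3 MISS; vc=[22,15]
#5 0x5a→b22/s2 VC-HIT; vc=[14,15]
#6 0x3c→b15/s3 VC-HIT; vc=[14,11]
#7 0x78→b30/s2 MISS; vc=[14,11,22]

VC = [14, 11, 22]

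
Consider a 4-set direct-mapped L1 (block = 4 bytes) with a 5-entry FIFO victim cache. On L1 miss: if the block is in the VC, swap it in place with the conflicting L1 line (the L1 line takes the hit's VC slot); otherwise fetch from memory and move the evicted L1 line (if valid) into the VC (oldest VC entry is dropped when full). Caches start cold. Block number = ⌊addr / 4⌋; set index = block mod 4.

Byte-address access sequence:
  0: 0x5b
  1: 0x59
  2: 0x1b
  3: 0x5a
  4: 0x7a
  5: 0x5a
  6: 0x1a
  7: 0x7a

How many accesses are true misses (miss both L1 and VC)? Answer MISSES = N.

0: 0x5b (blk 22, set 2) → MISS  vc=[]
1: 0x59 (blk 22, set 2) → L1-HIT  vc=[]
2: 0x1b (blk 6, set 2) → MISS  vc=[22]
3: 0x5a (blk 22, set 2) → VC-HIT  vc=[6]
4: 0x7a (blk 30, set 2) → MISS  vc=[6, 22]
5: 0x5a (blk 22, set 2) → VC-HIT  vc=[6, 30]
6: 0x1a (blk 6, set 2) → VC-HIT  vc=[22, 30]
7: 0x7a (blk 30, set 2) → VC-HIT  vc=[22, 6]

MISSES = 3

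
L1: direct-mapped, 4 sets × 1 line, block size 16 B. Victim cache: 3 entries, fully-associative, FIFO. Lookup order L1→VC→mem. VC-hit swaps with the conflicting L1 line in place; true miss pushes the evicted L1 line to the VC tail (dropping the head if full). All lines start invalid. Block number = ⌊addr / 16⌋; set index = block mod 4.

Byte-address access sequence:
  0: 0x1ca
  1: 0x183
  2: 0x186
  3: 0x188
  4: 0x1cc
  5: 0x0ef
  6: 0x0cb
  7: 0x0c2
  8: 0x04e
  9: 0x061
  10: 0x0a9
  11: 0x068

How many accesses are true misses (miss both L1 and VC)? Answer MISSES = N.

#0 0x1ca→b28/s0 MISS; vc=[]
#1 0x183→b24/s0 MISS; vc=[28]
#2 0x186→b24/s0 L1-HIT; vc=[28]
#3 0x188→b24/s0 L1-HIT; vc=[28]
#4 0x1cc→b28/s0 VC-HIT; vc=[24]
#5 0xef→b14/s2 MISS; vc=[24]
#6 0xcb→b12/s0 MISS; vc=[24,28]
#7 0xc2→b12/s0 L1-HIT; vc=[24,28]
#8 0x4e→b4/s0 MISS; vc=[24,28,12]
#9 0x61→b6/s2 MISS; vc=[28,12,14]
#10 0xa9→b10/s2 MISS; vc=[12,14,6]
#11 0x68→b6/s2 VC-HIT; vc=[12,14,10]

MISSES = 7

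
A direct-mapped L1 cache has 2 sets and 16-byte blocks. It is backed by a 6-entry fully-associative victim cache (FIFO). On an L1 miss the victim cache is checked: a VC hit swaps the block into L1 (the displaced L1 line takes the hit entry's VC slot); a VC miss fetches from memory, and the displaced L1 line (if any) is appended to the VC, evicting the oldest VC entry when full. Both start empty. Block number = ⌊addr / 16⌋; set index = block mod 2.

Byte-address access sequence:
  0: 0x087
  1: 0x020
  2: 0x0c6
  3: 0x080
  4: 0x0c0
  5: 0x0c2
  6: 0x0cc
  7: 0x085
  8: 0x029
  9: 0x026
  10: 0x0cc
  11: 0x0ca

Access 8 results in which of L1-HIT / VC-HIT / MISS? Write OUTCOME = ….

#0 0x87→b8/s0 MISS; vc=[]
#1 0x20→b2/s0 MISS; vc=[8]
#2 0xc6→b12/s0 MISS; vc=[8,2]
#3 0x80→b8/s0 VC-HIT; vc=[12,2]
#4 0xc0→b12/s0 VC-HIT; vc=[8,2]
#5 0xc2→b12/s0 L1-HIT; vc=[8,2]
#6 0xcc→b12/s0 L1-HIT; vc=[8,2]
#7 0x85→b8/s0 VC-HIT; vc=[12,2]
#8 0x29→b2/s0 VC-HIT; vc=[12,8]
#9 0x26→b2/s0 L1-HIT; vc=[12,8]
#10 0xcc→b12/s0 VC-HIT; vc=[2,8]
#11 0xca→b12/s0 L1-HIT; vc=[2,8]

OUTCOME = VC-HIT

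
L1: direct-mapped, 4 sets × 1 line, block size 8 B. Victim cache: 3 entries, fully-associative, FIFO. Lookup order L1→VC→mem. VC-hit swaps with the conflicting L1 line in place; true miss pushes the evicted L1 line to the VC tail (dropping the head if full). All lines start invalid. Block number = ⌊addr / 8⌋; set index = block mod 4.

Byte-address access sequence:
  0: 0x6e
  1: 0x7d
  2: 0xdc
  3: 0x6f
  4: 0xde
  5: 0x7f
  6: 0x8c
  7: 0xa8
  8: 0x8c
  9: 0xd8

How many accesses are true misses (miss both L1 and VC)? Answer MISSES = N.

MISSES = 5

0: 0x6e (blk 13, set 1) → MISS  vc=[]
1: 0x7d (blk 15, set 3) → MISS  vc=[]
2: 0xdc (blk 27, set 3) → MISS  vc=[15]
3: 0x6f (blk 13, set 1) → L1-HIT  vc=[15]
4: 0xde (blk 27, set 3) → L1-HIT  vc=[15]
5: 0x7f (blk 15, set 3) → VC-HIT  vc=[27]
6: 0x8c (blk 17, set 1) → MISS  vc=[27, 13]
7: 0xa8 (blk 21, set 1) → MISS  vc=[27, 13, 17]
8: 0x8c (blk 17, set 1) → VC-HIT  vc=[27, 13, 21]
9: 0xd8 (blk 27, set 3) → VC-HIT  vc=[15, 13, 21]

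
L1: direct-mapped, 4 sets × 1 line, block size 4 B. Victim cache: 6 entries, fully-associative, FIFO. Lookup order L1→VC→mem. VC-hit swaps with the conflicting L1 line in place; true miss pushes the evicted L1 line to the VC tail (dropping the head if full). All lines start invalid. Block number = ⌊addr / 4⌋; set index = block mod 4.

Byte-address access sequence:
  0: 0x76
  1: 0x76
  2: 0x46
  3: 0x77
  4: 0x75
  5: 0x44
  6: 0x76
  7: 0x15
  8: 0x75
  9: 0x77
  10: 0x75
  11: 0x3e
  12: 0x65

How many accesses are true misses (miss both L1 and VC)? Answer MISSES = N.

MISSES = 5

0: 0x76 (blk 29, set 1) → MISS  vc=[]
1: 0x76 (blk 29, set 1) → L1-HIT  vc=[]
2: 0x46 (blk 17, set 1) → MISS  vc=[29]
3: 0x77 (blk 29, set 1) → VC-HIT  vc=[17]
4: 0x75 (blk 29, set 1) → L1-HIT  vc=[17]
5: 0x44 (blk 17, set 1) → VC-HIT  vc=[29]
6: 0x76 (blk 29, set 1) → VC-HIT  vc=[17]
7: 0x15 (blk 5, set 1) → MISS  vc=[17, 29]
8: 0x75 (blk 29, set 1) → VC-HIT  vc=[17, 5]
9: 0x77 (blk 29, set 1) → L1-HIT  vc=[17, 5]
10: 0x75 (blk 29, set 1) → L1-HIT  vc=[17, 5]
11: 0x3e (blk 15, set 3) → MISS  vc=[17, 5]
12: 0x65 (blk 25, set 1) → MISS  vc=[17, 5, 29]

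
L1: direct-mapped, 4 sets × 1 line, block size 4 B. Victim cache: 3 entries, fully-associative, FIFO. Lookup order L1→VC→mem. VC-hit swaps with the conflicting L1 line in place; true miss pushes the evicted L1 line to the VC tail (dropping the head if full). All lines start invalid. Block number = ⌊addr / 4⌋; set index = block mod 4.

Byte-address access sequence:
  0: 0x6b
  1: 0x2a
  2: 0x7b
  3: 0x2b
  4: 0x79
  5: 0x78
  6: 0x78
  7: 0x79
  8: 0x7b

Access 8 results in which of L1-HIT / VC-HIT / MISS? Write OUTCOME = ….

OUTCOME = L1-HIT

#0 0x6b→b26/s2 MISS; vc=[]
#1 0x2a→b10/s2 MISS; vc=[26]
#2 0x7b→b30/s2 MISS; vc=[26,10]
#3 0x2b→b10/s2 VC-HIT; vc=[26,30]
#4 0x79→b30/s2 VC-HIT; vc=[26,10]
#5 0x78→b30/s2 L1-HIT; vc=[26,10]
#6 0x78→b30/s2 L1-HIT; vc=[26,10]
#7 0x79→b30/s2 L1-HIT; vc=[26,10]
#8 0x7b→b30/s2 L1-HIT; vc=[26,10]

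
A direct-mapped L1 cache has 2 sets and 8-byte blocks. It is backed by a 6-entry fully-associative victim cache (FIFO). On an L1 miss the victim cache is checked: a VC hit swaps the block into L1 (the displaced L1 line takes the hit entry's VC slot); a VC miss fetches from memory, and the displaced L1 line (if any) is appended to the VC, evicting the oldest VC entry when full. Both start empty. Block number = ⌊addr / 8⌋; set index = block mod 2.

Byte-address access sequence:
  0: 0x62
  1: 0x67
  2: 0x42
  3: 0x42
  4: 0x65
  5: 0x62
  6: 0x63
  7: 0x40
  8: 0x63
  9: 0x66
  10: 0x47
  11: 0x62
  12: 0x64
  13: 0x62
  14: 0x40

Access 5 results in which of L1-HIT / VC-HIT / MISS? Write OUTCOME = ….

0: 0x62 (blk 12, set 0) → MISS  vc=[]
1: 0x67 (blk 12, set 0) → L1-HIT  vc=[]
2: 0x42 (blk 8, set 0) → MISS  vc=[12]
3: 0x42 (blk 8, set 0) → L1-HIT  vc=[12]
4: 0x65 (blk 12, set 0) → VC-HIT  vc=[8]
5: 0x62 (blk 12, set 0) → L1-HIT  vc=[8]
6: 0x63 (blk 12, set 0) → L1-HIT  vc=[8]
7: 0x40 (blk 8, set 0) → VC-HIT  vc=[12]
8: 0x63 (blk 12, set 0) → VC-HIT  vc=[8]
9: 0x66 (blk 12, set 0) → L1-HIT  vc=[8]
10: 0x47 (blk 8, set 0) → VC-HIT  vc=[12]
11: 0x62 (blk 12, set 0) → VC-HIT  vc=[8]
12: 0x64 (blk 12, set 0) → L1-HIT  vc=[8]
13: 0x62 (blk 12, set 0) → L1-HIT  vc=[8]
14: 0x40 (blk 8, set 0) → VC-HIT  vc=[12]

OUTCOME = L1-HIT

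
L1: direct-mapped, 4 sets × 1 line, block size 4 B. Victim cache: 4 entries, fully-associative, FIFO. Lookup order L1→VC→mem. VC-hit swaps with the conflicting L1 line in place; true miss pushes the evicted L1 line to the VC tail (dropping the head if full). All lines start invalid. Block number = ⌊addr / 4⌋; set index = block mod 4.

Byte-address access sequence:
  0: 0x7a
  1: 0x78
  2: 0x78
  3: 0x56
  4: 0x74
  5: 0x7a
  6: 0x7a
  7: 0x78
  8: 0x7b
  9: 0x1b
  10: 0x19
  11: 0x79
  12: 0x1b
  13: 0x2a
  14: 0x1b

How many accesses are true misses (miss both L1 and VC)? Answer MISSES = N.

MISSES = 5

#0 0x7a→b30/s2 MISS; vc=[]
#1 0x78→b30/s2 L1-HIT; vc=[]
#2 0x78→b30/s2 L1-HIT; vc=[]
#3 0x56→b21/s1 MISS; vc=[]
#4 0x74→b29/s1 MISS; vc=[21]
#5 0x7a→b30/s2 L1-HIT; vc=[21]
#6 0x7a→b30/s2 L1-HIT; vc=[21]
#7 0x78→b30/s2 L1-HIT; vc=[21]
#8 0x7b→b30/s2 L1-HIT; vc=[21]
#9 0x1b→b6/s2 MISS; vc=[21,30]
#10 0x19→b6/s2 L1-HIT; vc=[21,30]
#11 0x79→b30/s2 VC-HIT; vc=[21,6]
#12 0x1b→b6/s2 VC-HIT; vc=[21,30]
#13 0x2a→b10/s2 MISS; vc=[21,30,6]
#14 0x1b→b6/s2 VC-HIT; vc=[21,30,10]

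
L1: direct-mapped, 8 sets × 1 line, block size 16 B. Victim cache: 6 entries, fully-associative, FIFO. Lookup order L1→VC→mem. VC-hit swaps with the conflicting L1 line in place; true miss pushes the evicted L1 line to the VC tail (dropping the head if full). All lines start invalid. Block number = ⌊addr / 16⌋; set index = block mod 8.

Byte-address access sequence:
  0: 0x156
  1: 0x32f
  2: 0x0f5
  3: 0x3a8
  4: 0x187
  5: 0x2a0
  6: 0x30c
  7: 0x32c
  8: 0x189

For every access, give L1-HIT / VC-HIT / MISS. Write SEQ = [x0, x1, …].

SEQ = [MISS, MISS, MISS, MISS, MISS, MISS, MISS, VC-HIT, VC-HIT]

0: 0x156 (blk 21, set 5) → MISS  vc=[]
1: 0x32f (blk 50, set 2) → MISS  vc=[]
2: 0xf5 (blk 15, set 7) → MISS  vc=[]
3: 0x3a8 (blk 58, set 2) → MISS  vc=[50]
4: 0x187 (blk 24, set 0) → MISS  vc=[50]
5: 0x2a0 (blk 42, set 2) → MISS  vc=[50, 58]
6: 0x30c (blk 48, set 0) → MISS  vc=[50, 58, 24]
7: 0x32c (blk 50, set 2) → VC-HIT  vc=[42, 58, 24]
8: 0x189 (blk 24, set 0) → VC-HIT  vc=[42, 58, 48]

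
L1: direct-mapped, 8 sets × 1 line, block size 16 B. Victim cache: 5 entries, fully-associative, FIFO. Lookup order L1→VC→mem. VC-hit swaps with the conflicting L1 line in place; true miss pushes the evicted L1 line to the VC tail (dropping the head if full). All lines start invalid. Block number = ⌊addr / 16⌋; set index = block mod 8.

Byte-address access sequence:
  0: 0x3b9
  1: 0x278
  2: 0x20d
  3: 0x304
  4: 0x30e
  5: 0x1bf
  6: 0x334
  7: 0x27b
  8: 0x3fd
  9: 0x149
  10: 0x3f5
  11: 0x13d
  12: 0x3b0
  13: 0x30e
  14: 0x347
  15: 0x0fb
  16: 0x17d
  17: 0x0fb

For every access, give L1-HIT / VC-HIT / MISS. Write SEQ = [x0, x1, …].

SEQ = [MISS, MISS, MISS, MISS, L1-HIT, MISS, MISS, L1-HIT, MISS, MISS, L1-HIT, MISS, VC-HIT, L1-HIT, MISS, MISS, MISS, VC-HIT]

  [0] addr=0x3b9 blk=59 s=3: MISS | VC []
  [1] addr=0x278 blk=39 s=7: MISS | VC []
  [2] addr=0x20d blk=32 s=0: MISS | VC []
  [3] addr=0x304 blk=48 s=0: MISS | VC [32]
  [4] addr=0x30e blk=48 s=0: L1-HIT | VC [32]
  [5] addr=0x1bf blk=27 s=3: MISS | VC [32, 59]
  [6] addr=0x334 blk=51 s=3: MISS | VC [32, 59, 27]
  [7] addr=0x27b blk=39 s=7: L1-HIT | VC [32, 59, 27]
  [8] addr=0x3fd blk=63 s=7: MISS | VC [32, 59, 27, 39]
  [9] addr=0x149 blk=20 s=4: MISS | VC [32, 59, 27, 39]
  [10] addr=0x3f5 blk=63 s=7: L1-HIT | VC [32, 59, 27, 39]
  [11] addr=0x13d blk=19 s=3: MISS | VC [32, 59, 27, 39, 51]
  [12] addr=0x3b0 blk=59 s=3: VC-HIT | VC [32, 19, 27, 39, 51]
  [13] addr=0x30e blk=48 s=0: L1-HIT | VC [32, 19, 27, 39, 51]
  [14] addr=0x347 blk=52 s=4: MISS | VC [19, 27, 39, 51, 20]
  [15] addr=0xfb blk=15 s=7: MISS | VC [27, 39, 51, 20, 63]
  [16] addr=0x17d blk=23 s=7: MISS | VC [39, 51, 20, 63, 15]
  [17] addr=0xfb blk=15 s=7: VC-HIT | VC [39, 51, 20, 63, 23]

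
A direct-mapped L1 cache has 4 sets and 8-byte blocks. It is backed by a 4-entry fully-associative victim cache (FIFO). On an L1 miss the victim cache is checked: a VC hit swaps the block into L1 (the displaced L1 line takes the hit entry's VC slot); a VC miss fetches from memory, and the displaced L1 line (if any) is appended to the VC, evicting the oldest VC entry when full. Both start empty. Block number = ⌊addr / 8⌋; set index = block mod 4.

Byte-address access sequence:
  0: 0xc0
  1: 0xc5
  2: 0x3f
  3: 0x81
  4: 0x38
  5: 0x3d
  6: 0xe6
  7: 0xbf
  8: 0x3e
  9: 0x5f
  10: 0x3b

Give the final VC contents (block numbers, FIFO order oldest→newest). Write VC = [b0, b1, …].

VC = [24, 16, 23, 11]

0: 0xc0 (blk 24, set 0) → MISS  vc=[]
1: 0xc5 (blk 24, set 0) → L1-HIT  vc=[]
2: 0x3f (blk 7, set 3) → MISS  vc=[]
3: 0x81 (blk 16, set 0) → MISS  vc=[24]
4: 0x38 (blk 7, set 3) → L1-HIT  vc=[24]
5: 0x3d (blk 7, set 3) → L1-HIT  vc=[24]
6: 0xe6 (blk 28, set 0) → MISS  vc=[24, 16]
7: 0xbf (blk 23, set 3) → MISS  vc=[24, 16, 7]
8: 0x3e (blk 7, set 3) → VC-HIT  vc=[24, 16, 23]
9: 0x5f (blk 11, set 3) → MISS  vc=[24, 16, 23, 7]
10: 0x3b (blk 7, set 3) → VC-HIT  vc=[24, 16, 23, 11]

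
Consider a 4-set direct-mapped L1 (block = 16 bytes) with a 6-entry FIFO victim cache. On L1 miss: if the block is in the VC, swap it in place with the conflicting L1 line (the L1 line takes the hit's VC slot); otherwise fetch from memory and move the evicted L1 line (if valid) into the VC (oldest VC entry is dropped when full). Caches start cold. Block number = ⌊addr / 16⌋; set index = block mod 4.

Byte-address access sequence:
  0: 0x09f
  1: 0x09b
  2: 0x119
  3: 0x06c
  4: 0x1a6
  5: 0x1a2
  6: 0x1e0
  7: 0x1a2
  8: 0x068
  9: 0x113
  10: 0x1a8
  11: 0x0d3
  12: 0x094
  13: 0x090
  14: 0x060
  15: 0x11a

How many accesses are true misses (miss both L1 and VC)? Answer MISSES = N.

0: 0x9f (blk 9, set 1) → MISS  vc=[]
1: 0x9b (blk 9, set 1) → L1-HIT  vc=[]
2: 0x119 (blk 17, set 1) → MISS  vc=[9]
3: 0x6c (blk 6, set 2) → MISS  vc=[9]
4: 0x1a6 (blk 26, set 2) → MISS  vc=[9, 6]
5: 0x1a2 (blk 26, set 2) → L1-HIT  vc=[9, 6]
6: 0x1e0 (blk 30, set 2) → MISS  vc=[9, 6, 26]
7: 0x1a2 (blk 26, set 2) → VC-HIT  vc=[9, 6, 30]
8: 0x68 (blk 6, set 2) → VC-HIT  vc=[9, 26, 30]
9: 0x113 (blk 17, set 1) → L1-HIT  vc=[9, 26, 30]
10: 0x1a8 (blk 26, set 2) → VC-HIT  vc=[9, 6, 30]
11: 0xd3 (blk 13, set 1) → MISS  vc=[9, 6, 30, 17]
12: 0x94 (blk 9, set 1) → VC-HIT  vc=[13, 6, 30, 17]
13: 0x90 (blk 9, set 1) → L1-HIT  vc=[13, 6, 30, 17]
14: 0x60 (blk 6, set 2) → VC-HIT  vc=[13, 26, 30, 17]
15: 0x11a (blk 17, set 1) → VC-HIT  vc=[13, 26, 30, 9]

MISSES = 6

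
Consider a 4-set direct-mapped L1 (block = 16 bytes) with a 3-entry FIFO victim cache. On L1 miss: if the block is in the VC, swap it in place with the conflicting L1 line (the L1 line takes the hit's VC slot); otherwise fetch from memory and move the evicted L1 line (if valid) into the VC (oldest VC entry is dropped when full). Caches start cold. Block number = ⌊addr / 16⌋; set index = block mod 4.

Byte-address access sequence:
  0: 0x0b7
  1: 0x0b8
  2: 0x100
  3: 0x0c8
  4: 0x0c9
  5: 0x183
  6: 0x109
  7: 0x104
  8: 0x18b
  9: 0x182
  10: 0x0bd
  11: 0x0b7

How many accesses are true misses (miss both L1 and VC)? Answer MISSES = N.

MISSES = 4

  [0] addr=0xb7 blk=11 s=3: MISS | VC []
  [1] addr=0xb8 blk=11 s=3: L1-HIT | VC []
  [2] addr=0x100 blk=16 s=0: MISS | VC []
  [3] addr=0xc8 blk=12 s=0: MISS | VC [16]
  [4] addr=0xc9 blk=12 s=0: L1-HIT | VC [16]
  [5] addr=0x183 blk=24 s=0: MISS | VC [16, 12]
  [6] addr=0x109 blk=16 s=0: VC-HIT | VC [24, 12]
  [7] addr=0x104 blk=16 s=0: L1-HIT | VC [24, 12]
  [8] addr=0x18b blk=24 s=0: VC-HIT | VC [16, 12]
  [9] addr=0x182 blk=24 s=0: L1-HIT | VC [16, 12]
  [10] addr=0xbd blk=11 s=3: L1-HIT | VC [16, 12]
  [11] addr=0xb7 blk=11 s=3: L1-HIT | VC [16, 12]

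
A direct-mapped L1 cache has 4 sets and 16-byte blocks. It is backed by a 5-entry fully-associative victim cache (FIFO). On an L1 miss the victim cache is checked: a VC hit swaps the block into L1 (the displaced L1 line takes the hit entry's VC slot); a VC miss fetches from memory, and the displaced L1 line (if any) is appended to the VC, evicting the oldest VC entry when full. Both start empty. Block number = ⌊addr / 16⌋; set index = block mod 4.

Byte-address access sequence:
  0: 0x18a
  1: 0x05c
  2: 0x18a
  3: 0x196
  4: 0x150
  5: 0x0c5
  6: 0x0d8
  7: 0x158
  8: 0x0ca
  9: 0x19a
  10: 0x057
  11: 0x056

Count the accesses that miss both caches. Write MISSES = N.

MISSES = 6

#0 0x18a→b24/s0 MISS; vc=[]
#1 0x5c→b5/s1 MISS; vc=[]
#2 0x18a→b24/s0 L1-HIT; vc=[]
#3 0x196→b25/s1 MISS; vc=[5]
#4 0x150→b21/s1 MISS; vc=[5,25]
#5 0xc5→b12/s0 MISS; vc=[5,25,24]
#6 0xd8→b13/s1 MISS; vc=[5,25,24,21]
#7 0x158→b21/s1 VC-HIT; vc=[5,25,24,13]
#8 0xca→b12/s0 L1-HIT; vc=[5,25,24,13]
#9 0x19a→b25/s1 VC-HIT; vc=[5,21,24,13]
#10 0x57→b5/s1 VC-HIT; vc=[25,21,24,13]
#11 0x56→b5/s1 L1-HIT; vc=[25,21,24,13]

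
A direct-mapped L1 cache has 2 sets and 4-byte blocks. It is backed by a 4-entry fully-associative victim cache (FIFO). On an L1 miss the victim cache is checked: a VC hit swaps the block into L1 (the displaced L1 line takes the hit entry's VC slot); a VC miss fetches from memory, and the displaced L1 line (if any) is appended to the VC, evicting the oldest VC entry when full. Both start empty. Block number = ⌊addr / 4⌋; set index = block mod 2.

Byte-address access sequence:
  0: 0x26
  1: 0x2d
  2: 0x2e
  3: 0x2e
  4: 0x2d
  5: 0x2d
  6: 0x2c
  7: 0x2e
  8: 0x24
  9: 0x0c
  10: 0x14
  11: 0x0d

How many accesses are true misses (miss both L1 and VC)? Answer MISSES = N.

0: 0x26 (blk 9, set 1) → MISS  vc=[]
1: 0x2d (blk 11, set 1) → MISS  vc=[9]
2: 0x2e (blk 11, set 1) → L1-HIT  vc=[9]
3: 0x2e (blk 11, set 1) → L1-HIT  vc=[9]
4: 0x2d (blk 11, set 1) → L1-HIT  vc=[9]
5: 0x2d (blk 11, set 1) → L1-HIT  vc=[9]
6: 0x2c (blk 11, set 1) → L1-HIT  vc=[9]
7: 0x2e (blk 11, set 1) → L1-HIT  vc=[9]
8: 0x24 (blk 9, set 1) → VC-HIT  vc=[11]
9: 0xc (blk 3, set 1) → MISS  vc=[11, 9]
10: 0x14 (blk 5, set 1) → MISS  vc=[11, 9, 3]
11: 0xd (blk 3, set 1) → VC-HIT  vc=[11, 9, 5]

MISSES = 4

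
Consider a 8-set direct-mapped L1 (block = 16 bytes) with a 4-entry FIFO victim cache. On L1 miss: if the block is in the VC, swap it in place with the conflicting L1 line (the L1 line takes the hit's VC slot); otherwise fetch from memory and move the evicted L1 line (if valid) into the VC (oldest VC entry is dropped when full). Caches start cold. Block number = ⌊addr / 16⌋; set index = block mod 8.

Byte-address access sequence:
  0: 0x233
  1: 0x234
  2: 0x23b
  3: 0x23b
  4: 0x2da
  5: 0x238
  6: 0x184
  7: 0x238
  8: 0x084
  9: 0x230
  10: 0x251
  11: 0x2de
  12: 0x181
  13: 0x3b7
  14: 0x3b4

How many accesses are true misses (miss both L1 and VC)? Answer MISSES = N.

MISSES = 6

  [0] addr=0x233 blk=35 s=3: MISS | VC []
  [1] addr=0x234 blk=35 s=3: L1-HIT | VC []
  [2] addr=0x23b blk=35 s=3: L1-HIT | VC []
  [3] addr=0x23b blk=35 s=3: L1-HIT | VC []
  [4] addr=0x2da blk=45 s=5: MISS | VC []
  [5] addr=0x238 blk=35 s=3: L1-HIT | VC []
  [6] addr=0x184 blk=24 s=0: MISS | VC []
  [7] addr=0x238 blk=35 s=3: L1-HIT | VC []
  [8] addr=0x84 blk=8 s=0: MISS | VC [24]
  [9] addr=0x230 blk=35 s=3: L1-HIT | VC [24]
  [10] addr=0x251 blk=37 s=5: MISS | VC [24, 45]
  [11] addr=0x2de blk=45 s=5: VC-HIT | VC [24, 37]
  [12] addr=0x181 blk=24 s=0: VC-HIT | VC [8, 37]
  [13] addr=0x3b7 blk=59 s=3: MISS | VC [8, 37, 35]
  [14] addr=0x3b4 blk=59 s=3: L1-HIT | VC [8, 37, 35]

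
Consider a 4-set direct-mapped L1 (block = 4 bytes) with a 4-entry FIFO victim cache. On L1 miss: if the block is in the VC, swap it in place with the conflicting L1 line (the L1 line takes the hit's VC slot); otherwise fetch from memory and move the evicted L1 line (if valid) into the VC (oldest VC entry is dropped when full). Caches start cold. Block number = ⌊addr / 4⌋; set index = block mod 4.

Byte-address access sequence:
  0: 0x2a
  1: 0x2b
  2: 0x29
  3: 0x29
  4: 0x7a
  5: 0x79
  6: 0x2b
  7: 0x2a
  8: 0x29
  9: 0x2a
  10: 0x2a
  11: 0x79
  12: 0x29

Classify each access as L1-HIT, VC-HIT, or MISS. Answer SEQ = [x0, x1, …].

#0 0x2a→b10/s2 MISS; vc=[]
#1 0x2b→b10/s2 L1-HIT; vc=[]
#2 0x29→b10/s2 L1-HIT; vc=[]
#3 0x29→b10/s2 L1-HIT; vc=[]
#4 0x7a→b30/s2 MISS; vc=[10]
#5 0x79→b30/s2 L1-HIT; vc=[10]
#6 0x2b→b10/s2 VC-HIT; vc=[30]
#7 0x2a→b10/s2 L1-HIT; vc=[30]
#8 0x29→b10/s2 L1-HIT; vc=[30]
#9 0x2a→b10/s2 L1-HIT; vc=[30]
#10 0x2a→b10/s2 L1-HIT; vc=[30]
#11 0x79→b30/s2 VC-HIT; vc=[10]
#12 0x29→b10/s2 VC-HIT; vc=[30]

SEQ = [MISS, L1-HIT, L1-HIT, L1-HIT, MISS, L1-HIT, VC-HIT, L1-HIT, L1-HIT, L1-HIT, L1-HIT, VC-HIT, VC-HIT]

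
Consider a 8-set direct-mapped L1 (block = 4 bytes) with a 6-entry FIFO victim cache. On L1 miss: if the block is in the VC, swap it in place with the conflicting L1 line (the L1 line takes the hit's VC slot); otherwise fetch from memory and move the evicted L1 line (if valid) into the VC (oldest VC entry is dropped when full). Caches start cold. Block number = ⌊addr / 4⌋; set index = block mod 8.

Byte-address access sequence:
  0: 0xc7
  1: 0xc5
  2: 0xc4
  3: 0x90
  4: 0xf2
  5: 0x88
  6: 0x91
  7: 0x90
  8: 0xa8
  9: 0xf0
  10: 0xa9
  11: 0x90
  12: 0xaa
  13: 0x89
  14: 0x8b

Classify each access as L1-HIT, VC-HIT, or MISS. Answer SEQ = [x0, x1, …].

0: 0xc7 (blk 49, set 1) → MISS  vc=[]
1: 0xc5 (blk 49, set 1) → L1-HIT  vc=[]
2: 0xc4 (blk 49, set 1) → L1-HIT  vc=[]
3: 0x90 (blk 36, set 4) → MISS  vc=[]
4: 0xf2 (blk 60, set 4) → MISS  vc=[36]
5: 0x88 (blk 34, set 2) → MISS  vc=[36]
6: 0x91 (blk 36, set 4) → VC-HIT  vc=[60]
7: 0x90 (blk 36, set 4) → L1-HIT  vc=[60]
8: 0xa8 (blk 42, set 2) → MISS  vc=[60, 34]
9: 0xf0 (blk 60, set 4) → VC-HIT  vc=[36, 34]
10: 0xa9 (blk 42, set 2) → L1-HIT  vc=[36, 34]
11: 0x90 (blk 36, set 4) → VC-HIT  vc=[60, 34]
12: 0xaa (blk 42, set 2) → L1-HIT  vc=[60, 34]
13: 0x89 (blk 34, set 2) → VC-HIT  vc=[60, 42]
14: 0x8b (blk 34, set 2) → L1-HIT  vc=[60, 42]

SEQ = [MISS, L1-HIT, L1-HIT, MISS, MISS, MISS, VC-HIT, L1-HIT, MISS, VC-HIT, L1-HIT, VC-HIT, L1-HIT, VC-HIT, L1-HIT]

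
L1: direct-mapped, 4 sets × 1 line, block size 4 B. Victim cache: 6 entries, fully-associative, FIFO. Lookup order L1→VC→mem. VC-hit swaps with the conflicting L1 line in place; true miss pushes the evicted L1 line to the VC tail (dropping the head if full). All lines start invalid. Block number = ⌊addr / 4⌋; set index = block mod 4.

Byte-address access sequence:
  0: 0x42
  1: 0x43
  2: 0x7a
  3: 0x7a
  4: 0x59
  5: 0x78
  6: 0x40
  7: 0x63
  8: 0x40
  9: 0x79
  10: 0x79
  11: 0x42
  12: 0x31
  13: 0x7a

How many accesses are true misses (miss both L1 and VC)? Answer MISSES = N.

0: 0x42 (blk 16, set 0) → MISS  vc=[]
1: 0x43 (blk 16, set 0) → L1-HIT  vc=[]
2: 0x7a (blk 30, set 2) → MISS  vc=[]
3: 0x7a (blk 30, set 2) → L1-HIT  vc=[]
4: 0x59 (blk 22, set 2) → MISS  vc=[30]
5: 0x78 (blk 30, set 2) → VC-HIT  vc=[22]
6: 0x40 (blk 16, set 0) → L1-HIT  vc=[22]
7: 0x63 (blk 24, set 0) → MISS  vc=[22, 16]
8: 0x40 (blk 16, set 0) → VC-HIT  vc=[22, 24]
9: 0x79 (blk 30, set 2) → L1-HIT  vc=[22, 24]
10: 0x79 (blk 30, set 2) → L1-HIT  vc=[22, 24]
11: 0x42 (blk 16, set 0) → L1-HIT  vc=[22, 24]
12: 0x31 (blk 12, set 0) → MISS  vc=[22, 24, 16]
13: 0x7a (blk 30, set 2) → L1-HIT  vc=[22, 24, 16]

MISSES = 5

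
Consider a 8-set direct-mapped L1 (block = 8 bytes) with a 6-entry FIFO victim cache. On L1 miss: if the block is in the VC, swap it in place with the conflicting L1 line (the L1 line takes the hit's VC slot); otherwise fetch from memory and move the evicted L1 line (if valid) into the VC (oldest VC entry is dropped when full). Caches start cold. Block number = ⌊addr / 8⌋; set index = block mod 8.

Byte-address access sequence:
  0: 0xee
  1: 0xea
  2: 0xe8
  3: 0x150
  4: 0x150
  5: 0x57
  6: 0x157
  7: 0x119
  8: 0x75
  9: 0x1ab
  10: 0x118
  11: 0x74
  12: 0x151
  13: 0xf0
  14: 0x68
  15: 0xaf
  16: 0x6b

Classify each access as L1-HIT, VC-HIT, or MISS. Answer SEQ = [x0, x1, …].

SEQ = [MISS, L1-HIT, L1-HIT, MISS, L1-HIT, MISS, VC-HIT, MISS, MISS, MISS, L1-HIT, L1-HIT, L1-HIT, MISS, MISS, MISS, VC-HIT]

0: 0xee (blk 29, set 5) → MISS  vc=[]
1: 0xea (blk 29, set 5) → L1-HIT  vc=[]
2: 0xe8 (blk 29, set 5) → L1-HIT  vc=[]
3: 0x150 (blk 42, set 2) → MISS  vc=[]
4: 0x150 (blk 42, set 2) → L1-HIT  vc=[]
5: 0x57 (blk 10, set 2) → MISS  vc=[42]
6: 0x157 (blk 42, set 2) → VC-HIT  vc=[10]
7: 0x119 (blk 35, set 3) → MISS  vc=[10]
8: 0x75 (blk 14, set 6) → MISS  vc=[10]
9: 0x1ab (blk 53, set 5) → MISS  vc=[10, 29]
10: 0x118 (blk 35, set 3) → L1-HIT  vc=[10, 29]
11: 0x74 (blk 14, set 6) → L1-HIT  vc=[10, 29]
12: 0x151 (blk 42, set 2) → L1-HIT  vc=[10, 29]
13: 0xf0 (blk 30, set 6) → MISS  vc=[10, 29, 14]
14: 0x68 (blk 13, set 5) → MISS  vc=[10, 29, 14, 53]
15: 0xaf (blk 21, set 5) → MISS  vc=[10, 29, 14, 53, 13]
16: 0x6b (blk 13, set 5) → VC-HIT  vc=[10, 29, 14, 53, 21]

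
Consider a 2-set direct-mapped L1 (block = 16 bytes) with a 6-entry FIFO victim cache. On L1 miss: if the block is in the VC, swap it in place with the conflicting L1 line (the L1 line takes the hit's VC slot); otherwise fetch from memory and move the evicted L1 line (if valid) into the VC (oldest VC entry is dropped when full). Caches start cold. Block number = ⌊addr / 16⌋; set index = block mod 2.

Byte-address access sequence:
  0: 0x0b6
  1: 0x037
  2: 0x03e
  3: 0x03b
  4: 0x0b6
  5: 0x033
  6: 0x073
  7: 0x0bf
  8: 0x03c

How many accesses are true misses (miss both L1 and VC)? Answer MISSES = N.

MISSES = 3

0: 0xb6 (blk 11, set 1) → MISS  vc=[]
1: 0x37 (blk 3, set 1) → MISS  vc=[11]
2: 0x3e (blk 3, set 1) → L1-HIT  vc=[11]
3: 0x3b (blk 3, set 1) → L1-HIT  vc=[11]
4: 0xb6 (blk 11, set 1) → VC-HIT  vc=[3]
5: 0x33 (blk 3, set 1) → VC-HIT  vc=[11]
6: 0x73 (blk 7, set 1) → MISS  vc=[11, 3]
7: 0xbf (blk 11, set 1) → VC-HIT  vc=[7, 3]
8: 0x3c (blk 3, set 1) → VC-HIT  vc=[7, 11]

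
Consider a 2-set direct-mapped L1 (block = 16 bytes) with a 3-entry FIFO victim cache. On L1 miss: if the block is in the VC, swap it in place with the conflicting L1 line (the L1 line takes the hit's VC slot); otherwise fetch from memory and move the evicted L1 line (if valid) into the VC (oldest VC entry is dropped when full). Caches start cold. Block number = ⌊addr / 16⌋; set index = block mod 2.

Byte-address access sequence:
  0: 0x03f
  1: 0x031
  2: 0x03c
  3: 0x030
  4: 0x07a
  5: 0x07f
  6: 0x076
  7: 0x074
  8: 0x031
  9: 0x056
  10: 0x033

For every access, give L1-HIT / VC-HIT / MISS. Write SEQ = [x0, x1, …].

#0 0x3f→b3/s1 MISS; vc=[]
#1 0x31→b3/s1 L1-HIT; vc=[]
#2 0x3c→b3/s1 L1-HIT; vc=[]
#3 0x30→b3/s1 L1-HIT; vc=[]
#4 0x7a→b7/s1 MISS; vc=[3]
#5 0x7f→b7/s1 L1-HIT; vc=[3]
#6 0x76→b7/s1 L1-HIT; vc=[3]
#7 0x74→b7/s1 L1-HIT; vc=[3]
#8 0x31→b3/s1 VC-HIT; vc=[7]
#9 0x56→b5/s1 MISS; vc=[7,3]
#10 0x33→b3/s1 VC-HIT; vc=[7,5]

SEQ = [MISS, L1-HIT, L1-HIT, L1-HIT, MISS, L1-HIT, L1-HIT, L1-HIT, VC-HIT, MISS, VC-HIT]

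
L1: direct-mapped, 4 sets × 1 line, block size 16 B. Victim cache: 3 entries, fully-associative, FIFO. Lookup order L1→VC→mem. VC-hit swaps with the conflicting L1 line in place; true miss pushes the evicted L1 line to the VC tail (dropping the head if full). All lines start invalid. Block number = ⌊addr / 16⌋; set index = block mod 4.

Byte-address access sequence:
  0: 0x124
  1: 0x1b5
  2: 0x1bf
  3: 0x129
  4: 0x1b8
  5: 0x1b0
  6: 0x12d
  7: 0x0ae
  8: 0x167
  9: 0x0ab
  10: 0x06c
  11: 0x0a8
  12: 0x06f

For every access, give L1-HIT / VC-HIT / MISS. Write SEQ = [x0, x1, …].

SEQ = [MISS, MISS, L1-HIT, L1-HIT, L1-HIT, L1-HIT, L1-HIT, MISS, MISS, VC-HIT, MISS, VC-HIT, VC-HIT]

  [0] addr=0x124 blk=18 s=2: MISS | VC []
  [1] addr=0x1b5 blk=27 s=3: MISS | VC []
  [2] addr=0x1bf blk=27 s=3: L1-HIT | VC []
  [3] addr=0x129 blk=18 s=2: L1-HIT | VC []
  [4] addr=0x1b8 blk=27 s=3: L1-HIT | VC []
  [5] addr=0x1b0 blk=27 s=3: L1-HIT | VC []
  [6] addr=0x12d blk=18 s=2: L1-HIT | VC []
  [7] addr=0xae blk=10 s=2: MISS | VC [18]
  [8] addr=0x167 blk=22 s=2: MISS | VC [18, 10]
  [9] addr=0xab blk=10 s=2: VC-HIT | VC [18, 22]
  [10] addr=0x6c blk=6 s=2: MISS | VC [18, 22, 10]
  [11] addr=0xa8 blk=10 s=2: VC-HIT | VC [18, 22, 6]
  [12] addr=0x6f blk=6 s=2: VC-HIT | VC [18, 22, 10]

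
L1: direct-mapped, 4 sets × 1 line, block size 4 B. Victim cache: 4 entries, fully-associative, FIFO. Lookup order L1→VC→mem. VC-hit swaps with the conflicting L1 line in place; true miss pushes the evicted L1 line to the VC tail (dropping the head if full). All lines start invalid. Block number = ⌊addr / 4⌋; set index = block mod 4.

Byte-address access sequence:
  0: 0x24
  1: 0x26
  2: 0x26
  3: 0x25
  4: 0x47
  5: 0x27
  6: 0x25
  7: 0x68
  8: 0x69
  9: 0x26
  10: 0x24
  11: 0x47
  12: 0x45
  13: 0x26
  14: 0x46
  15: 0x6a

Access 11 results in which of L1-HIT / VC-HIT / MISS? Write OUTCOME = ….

OUTCOME = VC-HIT

  [0] addr=0x24 blk=9 s=1: MISS | VC []
  [1] addr=0x26 blk=9 s=1: L1-HIT | VC []
  [2] addr=0x26 blk=9 s=1: L1-HIT | VC []
  [3] addr=0x25 blk=9 s=1: L1-HIT | VC []
  [4] addr=0x47 blk=17 s=1: MISS | VC [9]
  [5] addr=0x27 blk=9 s=1: VC-HIT | VC [17]
  [6] addr=0x25 blk=9 s=1: L1-HIT | VC [17]
  [7] addr=0x68 blk=26 s=2: MISS | VC [17]
  [8] addr=0x69 blk=26 s=2: L1-HIT | VC [17]
  [9] addr=0x26 blk=9 s=1: L1-HIT | VC [17]
  [10] addr=0x24 blk=9 s=1: L1-HIT | VC [17]
  [11] addr=0x47 blk=17 s=1: VC-HIT | VC [9]
  [12] addr=0x45 blk=17 s=1: L1-HIT | VC [9]
  [13] addr=0x26 blk=9 s=1: VC-HIT | VC [17]
  [14] addr=0x46 blk=17 s=1: VC-HIT | VC [9]
  [15] addr=0x6a blk=26 s=2: L1-HIT | VC [9]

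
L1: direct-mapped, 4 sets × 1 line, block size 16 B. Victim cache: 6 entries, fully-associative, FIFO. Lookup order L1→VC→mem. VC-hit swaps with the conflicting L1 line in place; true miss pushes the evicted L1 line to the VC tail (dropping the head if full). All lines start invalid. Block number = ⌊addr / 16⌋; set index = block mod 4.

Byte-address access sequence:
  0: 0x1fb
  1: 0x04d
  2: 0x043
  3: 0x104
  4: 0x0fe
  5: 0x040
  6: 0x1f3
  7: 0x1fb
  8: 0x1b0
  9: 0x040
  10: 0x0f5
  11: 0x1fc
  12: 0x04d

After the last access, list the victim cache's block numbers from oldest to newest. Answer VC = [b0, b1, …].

VC = [16, 27, 15]

0: 0x1fb (blk 31, set 3) → MISS  vc=[]
1: 0x4d (blk 4, set 0) → MISS  vc=[]
2: 0x43 (blk 4, set 0) → L1-HIT  vc=[]
3: 0x104 (blk 16, set 0) → MISS  vc=[4]
4: 0xfe (blk 15, set 3) → MISS  vc=[4, 31]
5: 0x40 (blk 4, set 0) → VC-HIT  vc=[16, 31]
6: 0x1f3 (blk 31, set 3) → VC-HIT  vc=[16, 15]
7: 0x1fb (blk 31, set 3) → L1-HIT  vc=[16, 15]
8: 0x1b0 (blk 27, set 3) → MISS  vc=[16, 15, 31]
9: 0x40 (blk 4, set 0) → L1-HIT  vc=[16, 15, 31]
10: 0xf5 (blk 15, set 3) → VC-HIT  vc=[16, 27, 31]
11: 0x1fc (blk 31, set 3) → VC-HIT  vc=[16, 27, 15]
12: 0x4d (blk 4, set 0) → L1-HIT  vc=[16, 27, 15]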